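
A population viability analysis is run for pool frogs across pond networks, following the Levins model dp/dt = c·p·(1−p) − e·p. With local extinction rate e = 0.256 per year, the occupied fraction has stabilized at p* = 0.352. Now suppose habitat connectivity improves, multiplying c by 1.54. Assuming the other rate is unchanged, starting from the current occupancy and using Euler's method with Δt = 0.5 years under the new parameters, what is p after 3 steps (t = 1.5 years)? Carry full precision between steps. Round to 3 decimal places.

Balance c(1−p*) = e gives c = e/(1 − 0.35200) = 0.256/0.64800 = 0.39506.
Starting from p₀ = 0.35200; update p ← p + (dp/dt)·Δt with the new parameters.
  1  |  dp/dt·Δt = +0.024330  |  p_1 = 0.376330
  2  |  dp/dt·Δt = +0.023227  |  p_2 = 0.399557
  3  |  dp/dt·Δt = +0.021837  |  p_3 = 0.421394

0.421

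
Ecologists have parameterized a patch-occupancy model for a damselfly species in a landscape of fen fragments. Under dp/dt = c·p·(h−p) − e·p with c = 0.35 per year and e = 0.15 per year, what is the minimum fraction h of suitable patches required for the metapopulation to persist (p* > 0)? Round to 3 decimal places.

p* = h − e/c is positive only when h > e/c.
h_min = e/c = 0.15/0.35 = 0.4286.

0.429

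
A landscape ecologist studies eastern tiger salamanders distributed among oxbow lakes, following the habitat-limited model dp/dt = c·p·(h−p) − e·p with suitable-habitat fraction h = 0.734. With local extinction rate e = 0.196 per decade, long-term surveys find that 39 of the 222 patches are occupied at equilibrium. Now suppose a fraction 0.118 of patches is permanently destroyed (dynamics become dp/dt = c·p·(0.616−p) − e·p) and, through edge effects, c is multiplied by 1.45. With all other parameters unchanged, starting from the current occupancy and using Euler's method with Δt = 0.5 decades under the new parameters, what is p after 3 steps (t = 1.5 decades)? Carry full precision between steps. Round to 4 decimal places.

Observed p* = 39/222 = 0.17568.
Balance c(h−p*) = e gives c = e/(0.734 − 0.17568) = 0.196/0.55832 = 0.35105.
Starting from p₀ = 0.17568; update p ← p + (dp/dt)·Δt with the new parameters.
  1  |  dp/dt·Δt = +0.002471  |  p_1 = 0.178147
  2  |  dp/dt·Δt = +0.002394  |  p_2 = 0.180541
  3  |  dp/dt·Δt = +0.002316  |  p_3 = 0.182857

0.1829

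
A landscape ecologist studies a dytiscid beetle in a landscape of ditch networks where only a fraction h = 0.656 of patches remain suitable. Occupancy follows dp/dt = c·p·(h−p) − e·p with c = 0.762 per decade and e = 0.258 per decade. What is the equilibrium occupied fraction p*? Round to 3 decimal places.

Setting dp/dt = 0 and dividing by p* gives c·(h−p*) = e.
So p* = h − e/c = 0.656 − 0.258/0.762 = 0.656 − 0.3386 = 0.3174.

0.317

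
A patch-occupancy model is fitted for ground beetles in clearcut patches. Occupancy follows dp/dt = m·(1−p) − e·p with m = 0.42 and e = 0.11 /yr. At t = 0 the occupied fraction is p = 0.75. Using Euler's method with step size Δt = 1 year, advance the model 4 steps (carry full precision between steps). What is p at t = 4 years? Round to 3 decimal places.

Update rule: p ← p + [m·(1−p) − e·p]·Δt with Δt = 1.
p: 0.75000 → 0.77250  (Δp = +0.02250)
p: 0.77250 → 0.78307  (Δp = +0.01058)
p: 0.78307 → 0.78805  (Δp = +0.00497)
p: 0.78805 → 0.79038  (Δp = +0.00234)

0.790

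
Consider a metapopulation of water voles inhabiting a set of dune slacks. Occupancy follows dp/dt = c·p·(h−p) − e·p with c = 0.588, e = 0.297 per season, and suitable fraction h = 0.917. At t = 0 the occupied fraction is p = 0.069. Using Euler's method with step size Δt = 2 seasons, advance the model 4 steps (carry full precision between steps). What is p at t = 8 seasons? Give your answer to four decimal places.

0.2251

Update rule: p ← p + [c·p·(h−p) − e·p]·Δt with Δt = 2.
p: 0.06900 → 0.09682  (Δp = +0.02782)
p: 0.09682 → 0.13270  (Δp = +0.03588)
p: 0.13270 → 0.17627  (Δp = +0.04357)
p: 0.17627 → 0.22511  (Δp = +0.04884)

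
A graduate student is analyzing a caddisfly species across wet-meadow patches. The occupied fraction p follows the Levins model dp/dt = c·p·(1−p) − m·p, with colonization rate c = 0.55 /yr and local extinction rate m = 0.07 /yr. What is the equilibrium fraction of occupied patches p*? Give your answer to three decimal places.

0.873

At equilibrium, colonization balances extinction: c·p*·(1−p*) = m·p*.
So p* = 1 − m/c = 1 − 0.07/0.55 = 1 − 0.1273 = 0.8727.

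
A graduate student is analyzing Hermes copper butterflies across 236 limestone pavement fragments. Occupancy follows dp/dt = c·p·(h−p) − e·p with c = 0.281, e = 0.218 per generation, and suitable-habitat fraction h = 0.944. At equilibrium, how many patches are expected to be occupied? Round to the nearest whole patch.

40

p* = h − e/c = 0.944 − 0.7758 = 0.1682.
Expected occupied patches = N × p* = 236 × 0.1682 = 39.70 ≈ 40.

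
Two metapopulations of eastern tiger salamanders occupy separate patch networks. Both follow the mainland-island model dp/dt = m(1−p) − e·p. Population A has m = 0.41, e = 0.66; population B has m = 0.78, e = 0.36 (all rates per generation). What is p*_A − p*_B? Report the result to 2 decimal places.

-0.30

A: p*_A = m/(m+e) = 0.41/1.0700 = 0.3832.
B: p*_B = 0.78/1.1400 = 0.6842.
p*_A − p*_B = 0.3832 − 0.6842 = -0.3010.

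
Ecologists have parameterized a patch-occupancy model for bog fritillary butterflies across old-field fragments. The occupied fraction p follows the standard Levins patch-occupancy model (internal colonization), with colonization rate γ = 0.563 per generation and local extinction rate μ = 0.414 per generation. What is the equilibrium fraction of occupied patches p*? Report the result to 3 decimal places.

0.265

At equilibrium, colonization balances extinction: γ·p*·(1−p*) = μ·p*.
So p* = 1 − μ/γ = 1 − 0.414/0.563 = 1 − 0.7353 = 0.2647.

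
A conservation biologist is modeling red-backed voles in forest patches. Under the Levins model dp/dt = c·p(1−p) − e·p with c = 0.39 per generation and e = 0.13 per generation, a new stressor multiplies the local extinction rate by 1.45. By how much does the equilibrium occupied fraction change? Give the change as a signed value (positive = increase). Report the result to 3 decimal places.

Before: p* = 1 − 0.13/0.39 = 0.6667.
After the change, c = 0.39, e = 0.1885, so p* = 1 − 0.1885/0.39 = 0.5167.
Δp* = 0.5167 − 0.6667 = -0.1500.

-0.150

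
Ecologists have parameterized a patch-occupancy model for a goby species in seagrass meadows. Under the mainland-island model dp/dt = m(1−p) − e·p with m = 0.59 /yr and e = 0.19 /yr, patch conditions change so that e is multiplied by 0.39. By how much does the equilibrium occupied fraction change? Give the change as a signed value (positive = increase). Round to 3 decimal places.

0.132

Before: p* = 0.59/(0.59+0.19) = 0.7564.
After: m = 0.59, e = 0.0741; p* = 0.59/0.6641 = 0.8884.
Δp* = 0.8884 − 0.7564 = +0.1320.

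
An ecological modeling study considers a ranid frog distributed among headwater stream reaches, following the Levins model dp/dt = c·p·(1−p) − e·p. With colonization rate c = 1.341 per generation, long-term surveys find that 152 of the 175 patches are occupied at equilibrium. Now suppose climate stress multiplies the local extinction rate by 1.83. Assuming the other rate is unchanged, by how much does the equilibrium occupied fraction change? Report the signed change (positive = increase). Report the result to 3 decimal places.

Observed p* = 152/175 = 0.86857.
Balance c(1−p*) = e gives e = 1.341×(1 − 0.86857) = 0.17625.
New p* = 1 − e/c = 1 − 0.32254/1.34100 = 0.75948.
Δp* = 0.75948 − 0.86857 = -0.10909.

-0.109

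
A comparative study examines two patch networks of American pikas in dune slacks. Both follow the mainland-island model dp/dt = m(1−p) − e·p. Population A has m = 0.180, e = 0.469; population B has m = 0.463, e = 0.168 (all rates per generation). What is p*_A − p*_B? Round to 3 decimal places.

-0.456

A: p*_A = m/(m+e) = 0.180/0.6490 = 0.2773.
B: p*_B = 0.463/0.6310 = 0.7338.
p*_A − p*_B = 0.2773 − 0.7338 = -0.4564.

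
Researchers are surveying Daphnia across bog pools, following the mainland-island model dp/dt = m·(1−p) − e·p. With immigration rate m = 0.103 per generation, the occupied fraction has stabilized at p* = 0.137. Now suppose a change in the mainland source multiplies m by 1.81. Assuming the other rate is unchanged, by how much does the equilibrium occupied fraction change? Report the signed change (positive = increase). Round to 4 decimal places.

0.0862

Balance m(1−p*) = e·p* gives e = m(1−p*)/p* = 0.103×0.86300/0.13700 = 0.64882.
New p* = m/(m+e) = 0.18643/(0.18643+0.64882) = 0.22320.
Δp* = 0.22320 − 0.13700 = +0.08620.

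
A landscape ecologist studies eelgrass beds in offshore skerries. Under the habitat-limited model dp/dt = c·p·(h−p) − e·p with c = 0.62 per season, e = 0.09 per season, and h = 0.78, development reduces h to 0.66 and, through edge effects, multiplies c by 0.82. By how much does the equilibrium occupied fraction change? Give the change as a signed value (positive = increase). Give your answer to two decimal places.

-0.15

Before: p* = h − e/c = 0.78 − 0.09/0.62 = 0.78 − 0.1452 = 0.6348.
After: c = 0.5084, e = 0.09, h = 0.66; p* = 0.66 − 0.09/0.5084 = 0.4830.
Δp* = 0.4830 − 0.6348 = -0.1519.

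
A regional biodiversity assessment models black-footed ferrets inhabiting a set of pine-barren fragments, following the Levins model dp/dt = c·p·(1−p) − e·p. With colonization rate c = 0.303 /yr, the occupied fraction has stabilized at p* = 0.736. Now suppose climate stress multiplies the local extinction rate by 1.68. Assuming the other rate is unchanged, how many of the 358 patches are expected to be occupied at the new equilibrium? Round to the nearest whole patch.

199

Balance c(1−p*) = e gives e = 0.303×(1 − 0.73600) = 0.07999.
New p* = 1 − e/c = 1 − 0.13438/0.30300 = 0.55650.
Expected occupied = 358 × 0.55650 = 199.23 ≈ 199.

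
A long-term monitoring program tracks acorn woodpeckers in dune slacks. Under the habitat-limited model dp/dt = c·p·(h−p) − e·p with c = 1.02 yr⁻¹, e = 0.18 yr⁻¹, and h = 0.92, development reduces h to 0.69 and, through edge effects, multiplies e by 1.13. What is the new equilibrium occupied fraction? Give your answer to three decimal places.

Before: p* = h − e/c = 0.92 − 0.18/1.02 = 0.92 − 0.1765 = 0.7435.
After: c = 1.02, e = 0.2034, h = 0.69; p* = 0.69 − 0.2034/1.02 = 0.4906.

0.491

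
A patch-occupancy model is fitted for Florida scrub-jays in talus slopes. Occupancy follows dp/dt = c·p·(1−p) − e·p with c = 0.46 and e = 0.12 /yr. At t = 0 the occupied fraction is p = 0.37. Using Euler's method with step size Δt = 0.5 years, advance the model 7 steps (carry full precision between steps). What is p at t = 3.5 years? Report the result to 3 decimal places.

Update rule: p ← p + [c·p·(1−p) − e·p]·Δt with Δt = 0.5.
p: 0.37000 → 0.40141  (Δp = +0.03141)
p: 0.40141 → 0.43259  (Δp = +0.03118)
p: 0.43259 → 0.46309  (Δp = +0.03050)
p: 0.46309 → 0.49249  (Δp = +0.02940)
p: 0.49249 → 0.52043  (Δp = +0.02794)
p: 0.52043 → 0.54661  (Δp = +0.02618)
p: 0.54661 → 0.57081  (Δp = +0.02420)

0.571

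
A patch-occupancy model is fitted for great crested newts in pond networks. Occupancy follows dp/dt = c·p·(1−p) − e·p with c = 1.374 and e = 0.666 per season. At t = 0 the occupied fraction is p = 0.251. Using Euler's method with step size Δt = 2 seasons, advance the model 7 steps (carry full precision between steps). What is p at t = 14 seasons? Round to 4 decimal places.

Update rule: p ← p + [c·p·(1−p) − e·p]·Δt with Δt = 2.
step 1: Δp = +0.18229, p = 0.43329
step 2: Δp = +0.09763, p = 0.53092
step 3: Δp = -0.02281, p = 0.50811
step 4: Δp = +0.01002, p = 0.51813
step 5: Δp = -0.00405, p = 0.51408
step 6: Δp = +0.00170, p = 0.51578
step 7: Δp = -0.00070, p = 0.51508

0.5151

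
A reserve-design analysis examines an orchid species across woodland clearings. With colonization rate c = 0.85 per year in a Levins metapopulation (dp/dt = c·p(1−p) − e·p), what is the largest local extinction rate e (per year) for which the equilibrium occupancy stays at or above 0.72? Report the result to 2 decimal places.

0.24

1 − e/c ≥ 0.72 ⇒ e ≤ c(1 − 0.72) = 0.85 × 0.2800.
e_max = 0.2380.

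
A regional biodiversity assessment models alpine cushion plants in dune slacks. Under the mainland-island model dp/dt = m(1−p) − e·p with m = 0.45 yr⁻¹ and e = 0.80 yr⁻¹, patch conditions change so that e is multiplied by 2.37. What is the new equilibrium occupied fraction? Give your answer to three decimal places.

Before: p* = 0.45/(0.45+0.80) = 0.3600.
After: m = 0.45, e = 1.896; p* = 0.45/2.3460 = 0.1918.

0.192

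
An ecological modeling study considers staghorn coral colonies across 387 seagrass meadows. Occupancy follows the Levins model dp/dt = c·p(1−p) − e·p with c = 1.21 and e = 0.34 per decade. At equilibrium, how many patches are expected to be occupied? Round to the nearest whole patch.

p* = 1 − e/c = 1 − 0.34/1.21 = 0.7190.
Expected occupied patches = N × p* = 387 × 0.7190 = 278.26 ≈ 278.

278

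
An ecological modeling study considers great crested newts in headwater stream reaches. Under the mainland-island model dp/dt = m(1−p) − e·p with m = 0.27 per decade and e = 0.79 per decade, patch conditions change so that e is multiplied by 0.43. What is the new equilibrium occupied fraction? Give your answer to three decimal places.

0.443

Before: p* = 0.27/(0.27+0.79) = 0.2547.
After: m = 0.27, e = 0.3397; p* = 0.27/0.6097 = 0.4428.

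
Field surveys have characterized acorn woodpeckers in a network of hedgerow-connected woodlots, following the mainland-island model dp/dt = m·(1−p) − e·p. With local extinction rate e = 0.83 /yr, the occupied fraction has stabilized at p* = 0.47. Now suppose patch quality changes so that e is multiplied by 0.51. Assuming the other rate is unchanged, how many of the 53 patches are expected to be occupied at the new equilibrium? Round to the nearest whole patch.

Balance m(1−p*) = e·p* gives m = e·p*/(1−p*) = 0.83×0.47000/0.53000 = 0.73604.
New p* = m/(m+e) = 0.73604/(0.73604+0.42330) = 0.63488.
Expected occupied = 53 × 0.63488 = 33.65 ≈ 34.

34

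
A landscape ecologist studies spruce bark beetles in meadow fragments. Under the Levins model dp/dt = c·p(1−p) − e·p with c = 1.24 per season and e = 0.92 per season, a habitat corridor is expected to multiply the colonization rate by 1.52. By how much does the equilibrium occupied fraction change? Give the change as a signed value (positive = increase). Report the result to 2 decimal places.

Before: p* = 1 − 0.92/1.24 = 0.2581.
After the change, c = 1.8848, e = 0.92, so p* = 1 − 0.92/1.8848 = 0.5119.
Δp* = 0.5119 − 0.2581 = +0.2538.

0.25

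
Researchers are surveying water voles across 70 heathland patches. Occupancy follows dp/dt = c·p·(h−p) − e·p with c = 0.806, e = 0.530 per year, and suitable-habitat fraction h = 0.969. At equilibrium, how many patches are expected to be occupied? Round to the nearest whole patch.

p* = h − e/c = 0.969 − 0.6576 = 0.3114.
Expected occupied patches = N × p* = 70 × 0.3114 = 21.80 ≈ 22.

22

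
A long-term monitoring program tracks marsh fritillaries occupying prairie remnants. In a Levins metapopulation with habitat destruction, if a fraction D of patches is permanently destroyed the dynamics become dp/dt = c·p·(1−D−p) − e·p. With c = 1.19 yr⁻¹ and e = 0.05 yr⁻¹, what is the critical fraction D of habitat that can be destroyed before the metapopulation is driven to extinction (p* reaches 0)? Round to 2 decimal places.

The nontrivial equilibrium is p* = (1−D) − e/c; extinction occurs when this hits zero.
So D_crit = 1 − e/c = 1 − 0.05/1.19 = 1 − 0.0420 = 0.9580.
This equals the undisturbed p*, a classic result of Lande's extension.

0.96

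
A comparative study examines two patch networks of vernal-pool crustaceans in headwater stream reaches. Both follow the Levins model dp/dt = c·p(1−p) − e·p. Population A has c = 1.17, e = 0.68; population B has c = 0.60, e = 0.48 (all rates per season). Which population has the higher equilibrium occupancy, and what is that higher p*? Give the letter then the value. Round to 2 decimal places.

A: p*_A = 1 − 0.68/1.17 = 0.4188.
B: p*_B = 1 − 0.48/0.60 = 0.2000.
A is higher at 0.4188.

A, 0.42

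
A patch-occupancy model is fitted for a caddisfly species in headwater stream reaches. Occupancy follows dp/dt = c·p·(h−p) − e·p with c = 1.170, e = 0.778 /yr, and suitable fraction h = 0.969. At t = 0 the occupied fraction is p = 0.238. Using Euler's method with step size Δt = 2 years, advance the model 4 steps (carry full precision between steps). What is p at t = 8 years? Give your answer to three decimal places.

Update rule: p ← p + [c·p·(h−p) − e·p]·Δt with Δt = 2.
  1  |  dp/dt·Δt = +0.036781  |  p_1 = 0.274781
  2  |  dp/dt·Δt = +0.018815  |  p_2 = 0.293596
  3  |  dp/dt·Δt = +0.007177  |  p_3 = 0.300773
  4  |  dp/dt·Δt = +0.002301  |  p_4 = 0.303074

0.303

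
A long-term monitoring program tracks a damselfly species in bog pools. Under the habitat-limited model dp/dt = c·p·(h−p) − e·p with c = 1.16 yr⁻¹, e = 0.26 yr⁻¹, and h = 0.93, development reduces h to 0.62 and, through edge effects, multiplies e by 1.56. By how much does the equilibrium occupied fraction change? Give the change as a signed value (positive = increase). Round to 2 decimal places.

-0.44

Before: p* = h − e/c = 0.93 − 0.26/1.16 = 0.93 − 0.2241 = 0.7059.
After: c = 1.16, e = 0.4056, h = 0.62; p* = 0.62 − 0.4056/1.16 = 0.2703.
Δp* = 0.2703 − 0.7059 = -0.4355.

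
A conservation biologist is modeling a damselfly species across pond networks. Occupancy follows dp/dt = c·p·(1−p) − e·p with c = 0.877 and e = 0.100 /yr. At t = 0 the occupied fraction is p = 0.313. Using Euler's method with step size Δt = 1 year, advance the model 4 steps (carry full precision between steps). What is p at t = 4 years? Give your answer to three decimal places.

0.852

Update rule: p ← p + [c·p·(1−p) − e·p]·Δt with Δt = 1.
  1  |  dp/dt·Δt = +0.157282  |  p_1 = 0.470282
  2  |  dp/dt·Δt = +0.171447  |  p_2 = 0.641729
  3  |  dp/dt·Δt = +0.137461  |  p_3 = 0.779190
  4  |  dp/dt·Δt = +0.072971  |  p_4 = 0.852161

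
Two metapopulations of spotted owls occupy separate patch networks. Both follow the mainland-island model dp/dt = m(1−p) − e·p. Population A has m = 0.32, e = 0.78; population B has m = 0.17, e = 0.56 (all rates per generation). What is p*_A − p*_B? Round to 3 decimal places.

A: p*_A = m/(m+e) = 0.32/1.1000 = 0.2909.
B: p*_B = 0.17/0.7300 = 0.2329.
p*_A − p*_B = 0.2909 − 0.2329 = 0.0580.

0.058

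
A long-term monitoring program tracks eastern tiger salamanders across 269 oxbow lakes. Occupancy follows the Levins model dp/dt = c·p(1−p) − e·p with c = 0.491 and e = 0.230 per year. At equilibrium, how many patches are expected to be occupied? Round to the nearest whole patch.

p* = 1 − e/c = 1 − 0.230/0.491 = 0.5316.
Expected occupied patches = N × p* = 269 × 0.5316 = 142.99 ≈ 143.

143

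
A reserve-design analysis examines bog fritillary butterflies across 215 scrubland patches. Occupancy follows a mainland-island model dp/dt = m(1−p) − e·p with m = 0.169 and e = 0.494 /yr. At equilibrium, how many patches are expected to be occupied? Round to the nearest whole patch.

p* = m/(m+e) = 0.169/0.6630 = 0.2549.
Expected occupied patches = N × p* = 215 × 0.2549 = 54.80 ≈ 55.

55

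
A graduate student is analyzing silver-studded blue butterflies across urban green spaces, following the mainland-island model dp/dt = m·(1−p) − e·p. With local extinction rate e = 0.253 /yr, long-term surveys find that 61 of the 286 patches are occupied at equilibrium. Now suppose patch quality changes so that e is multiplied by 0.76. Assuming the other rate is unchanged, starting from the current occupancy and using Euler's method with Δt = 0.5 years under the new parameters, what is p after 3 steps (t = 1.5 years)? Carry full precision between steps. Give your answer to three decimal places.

Observed p* = 61/286 = 0.21329.
Balance m(1−p*) = e·p* gives m = e·p*/(1−p*) = 0.253×0.21329/0.78671 = 0.06859.
Starting from p₀ = 0.21329; update p ← p + (dp/dt)·Δt with the new parameters.
p: 0.21329 → 0.21976  (Δp = +0.00648)
p: 0.21976 → 0.22539  (Δp = +0.00563)
p: 0.22539 → 0.23029  (Δp = +0.00490)

0.230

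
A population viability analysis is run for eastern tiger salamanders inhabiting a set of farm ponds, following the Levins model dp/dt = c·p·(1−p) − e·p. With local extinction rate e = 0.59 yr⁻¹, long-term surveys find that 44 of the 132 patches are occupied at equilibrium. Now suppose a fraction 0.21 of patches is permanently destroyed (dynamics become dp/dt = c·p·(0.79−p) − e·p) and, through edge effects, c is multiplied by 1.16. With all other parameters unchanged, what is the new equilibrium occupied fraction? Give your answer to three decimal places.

0.215

Observed p* = 44/132 = 0.33333.
Balance c(1−p*) = e gives c = e/(1 − 0.33333) = 0.59/0.66667 = 0.88500.
New p* = 0.79 − e/c = 0.79 − 0.59000/1.02660 = 0.21529.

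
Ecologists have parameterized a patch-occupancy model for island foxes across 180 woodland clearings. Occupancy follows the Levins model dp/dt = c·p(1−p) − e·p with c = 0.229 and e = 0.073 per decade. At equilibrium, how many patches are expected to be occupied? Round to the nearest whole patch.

123

p* = 1 − e/c = 1 − 0.073/0.229 = 0.6812.
Expected occupied patches = N × p* = 180 × 0.6812 = 122.62 ≈ 123.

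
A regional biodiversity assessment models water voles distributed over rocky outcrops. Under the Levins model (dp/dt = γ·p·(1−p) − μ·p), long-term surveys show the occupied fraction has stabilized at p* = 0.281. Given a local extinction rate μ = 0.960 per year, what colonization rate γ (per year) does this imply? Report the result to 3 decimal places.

At equilibrium γ(1−p*) = μ, so γ = μ/(1−p*).
γ = 0.960/(1 − 0.281) = 0.960/0.7190 = 1.3352.

1.335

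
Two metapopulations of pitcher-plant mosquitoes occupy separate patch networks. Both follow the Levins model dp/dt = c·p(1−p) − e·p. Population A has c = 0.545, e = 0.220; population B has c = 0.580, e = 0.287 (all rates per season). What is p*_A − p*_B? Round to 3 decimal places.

0.091

A: p*_A = 1 − 0.220/0.545 = 0.5963.
B: p*_B = 1 − 0.287/0.580 = 0.5052.
p*_A − p*_B = 0.5963 − 0.5052 = 0.0912.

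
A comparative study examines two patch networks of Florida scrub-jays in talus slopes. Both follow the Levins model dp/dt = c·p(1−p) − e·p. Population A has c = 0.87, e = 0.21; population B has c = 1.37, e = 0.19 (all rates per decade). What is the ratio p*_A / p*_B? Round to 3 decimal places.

0.881

A: p*_A = 1 − 0.21/0.87 = 0.7586.
B: p*_B = 1 − 0.19/1.37 = 0.8613.
p*_A / p*_B = 0.7586/0.8613 = 0.8808.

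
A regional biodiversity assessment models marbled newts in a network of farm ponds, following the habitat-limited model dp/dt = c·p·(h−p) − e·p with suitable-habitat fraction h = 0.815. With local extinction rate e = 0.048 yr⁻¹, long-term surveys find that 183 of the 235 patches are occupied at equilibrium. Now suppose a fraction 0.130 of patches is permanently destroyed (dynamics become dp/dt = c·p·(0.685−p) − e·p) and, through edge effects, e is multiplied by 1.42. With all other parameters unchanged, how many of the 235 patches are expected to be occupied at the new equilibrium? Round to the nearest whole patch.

Observed p* = 183/235 = 0.77872.
Balance c(h−p*) = e gives c = e/(0.815 − 0.77872) = 0.048/0.03628 = 1.32304.
New p* = 0.685 − e/c = 0.685 − 0.06816/1.32304 = 0.63348.
Expected occupied = 235 × 0.63348 = 148.87 ≈ 149.

149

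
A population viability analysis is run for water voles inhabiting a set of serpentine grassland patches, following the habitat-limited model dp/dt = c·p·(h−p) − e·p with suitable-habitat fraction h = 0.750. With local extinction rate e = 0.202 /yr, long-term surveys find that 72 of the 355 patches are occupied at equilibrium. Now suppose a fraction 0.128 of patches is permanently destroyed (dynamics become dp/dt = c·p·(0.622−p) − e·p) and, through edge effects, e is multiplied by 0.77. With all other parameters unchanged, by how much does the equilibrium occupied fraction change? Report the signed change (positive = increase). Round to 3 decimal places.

Observed p* = 72/355 = 0.20282.
Balance c(h−p*) = e gives c = e/(0.75 − 0.20282) = 0.202/0.54718 = 0.36917.
New p* = 0.622 − e/c = 0.622 − 0.15554/0.36917 = 0.20068.
Δp* = 0.20068 − 0.20282 = -0.00214.

-0.002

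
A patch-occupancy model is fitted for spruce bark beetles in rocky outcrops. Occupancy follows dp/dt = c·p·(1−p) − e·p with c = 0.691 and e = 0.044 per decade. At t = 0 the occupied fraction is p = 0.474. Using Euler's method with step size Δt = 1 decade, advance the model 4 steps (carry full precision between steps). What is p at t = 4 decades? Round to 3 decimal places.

Update rule: p ← p + [c·p·(1−p) − e·p]·Δt with Δt = 1.
p: 0.47400 → 0.62543  (Δp = +0.15143)
p: 0.62543 → 0.75979  (Δp = +0.13436)
p: 0.75979 → 0.85247  (Δp = +0.09268)
p: 0.85247 → 0.90187  (Δp = +0.04939)

0.902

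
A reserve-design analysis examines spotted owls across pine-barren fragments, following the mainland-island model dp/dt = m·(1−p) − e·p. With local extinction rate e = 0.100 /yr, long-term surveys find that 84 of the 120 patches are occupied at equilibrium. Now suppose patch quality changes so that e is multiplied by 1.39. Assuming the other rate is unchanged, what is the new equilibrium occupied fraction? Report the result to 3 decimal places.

0.627

Observed p* = 84/120 = 0.70000.
Balance m(1−p*) = e·p* gives m = e·p*/(1−p*) = 0.100×0.70000/0.30000 = 0.23333.
New p* = m/(m+e) = 0.23333/(0.23333+0.13900) = 0.62668.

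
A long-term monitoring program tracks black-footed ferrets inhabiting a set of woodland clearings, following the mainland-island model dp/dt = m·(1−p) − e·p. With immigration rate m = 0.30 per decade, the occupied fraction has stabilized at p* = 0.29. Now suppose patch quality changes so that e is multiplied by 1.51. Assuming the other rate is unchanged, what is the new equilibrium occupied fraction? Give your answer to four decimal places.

0.2129

Balance m(1−p*) = e·p* gives e = m(1−p*)/p* = 0.30×0.71000/0.29000 = 0.73448.
New p* = m/(m+e) = 0.30000/(0.30000+1.10906) = 0.21291.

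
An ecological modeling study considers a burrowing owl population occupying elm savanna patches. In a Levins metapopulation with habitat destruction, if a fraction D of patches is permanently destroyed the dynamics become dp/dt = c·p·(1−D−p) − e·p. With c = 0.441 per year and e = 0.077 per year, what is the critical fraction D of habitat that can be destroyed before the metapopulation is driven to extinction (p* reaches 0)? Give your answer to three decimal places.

0.825

The nontrivial equilibrium is p* = (1−D) − e/c; extinction occurs when this hits zero.
So D_crit = 1 − e/c = 1 − 0.077/0.441 = 1 − 0.1746 = 0.8254.
Note this equals the original equilibrium occupancy — the Levins extinction-debt result.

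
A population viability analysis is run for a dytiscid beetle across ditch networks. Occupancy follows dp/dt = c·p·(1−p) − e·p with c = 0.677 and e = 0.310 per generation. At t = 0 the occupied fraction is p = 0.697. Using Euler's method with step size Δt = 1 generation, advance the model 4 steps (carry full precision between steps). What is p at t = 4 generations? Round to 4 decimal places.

0.5595

Update rule: p ← p + [c·p·(1−p) − e·p]·Δt with Δt = 1.
  1  |  dp/dt·Δt = -0.073094  |  p_1 = 0.623906
  2  |  dp/dt·Δt = -0.034555  |  p_2 = 0.589352
  3  |  dp/dt·Δt = -0.018854  |  p_3 = 0.570498
  4  |  dp/dt·Δt = -0.010969  |  p_4 = 0.559529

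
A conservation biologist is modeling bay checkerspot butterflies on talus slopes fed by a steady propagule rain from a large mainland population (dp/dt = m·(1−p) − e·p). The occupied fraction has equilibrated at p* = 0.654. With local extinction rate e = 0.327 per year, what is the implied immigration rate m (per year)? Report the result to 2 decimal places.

At equilibrium m(1−p*) = e·p*, so m = e·p*/(1−p*).
m = 0.327 × 0.654 / 0.3460 = 0.2139/0.3460 = 0.6181.

0.62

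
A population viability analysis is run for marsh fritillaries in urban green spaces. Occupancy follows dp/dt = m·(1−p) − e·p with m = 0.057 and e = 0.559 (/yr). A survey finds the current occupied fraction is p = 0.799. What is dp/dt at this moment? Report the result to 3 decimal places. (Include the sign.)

-0.435

Colonization term: m·(1−p) = 0.057×0.2010 = 0.01146.
Extinction term: e·p = 0.44664.
dp/dt = 0.01146 − 0.44664 = -0.43518.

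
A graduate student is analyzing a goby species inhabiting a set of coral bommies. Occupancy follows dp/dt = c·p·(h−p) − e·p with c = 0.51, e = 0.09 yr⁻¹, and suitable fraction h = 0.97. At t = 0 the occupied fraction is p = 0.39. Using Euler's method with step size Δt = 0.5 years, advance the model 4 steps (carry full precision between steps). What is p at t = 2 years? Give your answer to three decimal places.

0.546

Update rule: p ← p + [c·p·(h−p) − e·p]·Δt with Δt = 0.5.
p: 0.39000 → 0.43013  (Δp = +0.04013)
p: 0.43013 → 0.46999  (Δp = +0.03986)
p: 0.46999 → 0.50877  (Δp = +0.03878)
p: 0.50877 → 0.54571  (Δp = +0.03694)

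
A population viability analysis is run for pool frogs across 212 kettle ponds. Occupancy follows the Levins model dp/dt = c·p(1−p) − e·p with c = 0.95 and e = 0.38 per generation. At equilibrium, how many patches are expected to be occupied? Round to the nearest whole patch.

127

p* = 1 − e/c = 1 − 0.38/0.95 = 0.6000.
Expected occupied patches = N × p* = 212 × 0.6000 = 127.20 ≈ 127.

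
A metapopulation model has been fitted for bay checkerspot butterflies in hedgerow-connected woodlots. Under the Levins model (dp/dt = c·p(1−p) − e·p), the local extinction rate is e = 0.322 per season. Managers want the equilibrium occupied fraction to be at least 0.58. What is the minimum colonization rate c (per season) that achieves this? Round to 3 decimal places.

p* = 1 − e/c ≥ 0.58 requires e/c ≤ 0.4200, i.e. c ≥ e/0.4200.
c_min = 0.322/0.4200 = 0.7667.

0.767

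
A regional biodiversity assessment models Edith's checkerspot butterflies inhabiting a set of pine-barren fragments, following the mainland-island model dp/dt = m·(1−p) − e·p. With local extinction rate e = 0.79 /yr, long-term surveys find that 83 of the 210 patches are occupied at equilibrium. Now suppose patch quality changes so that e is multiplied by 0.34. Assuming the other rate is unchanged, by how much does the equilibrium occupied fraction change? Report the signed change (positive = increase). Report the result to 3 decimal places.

Observed p* = 83/210 = 0.39524.
Balance m(1−p*) = e·p* gives m = e·p*/(1−p*) = 0.79×0.39524/0.60476 = 0.51630.
New p* = m/(m+e) = 0.51630/(0.51630+0.26860) = 0.65779.
Δp* = 0.65779 − 0.39524 = +0.26255.

0.263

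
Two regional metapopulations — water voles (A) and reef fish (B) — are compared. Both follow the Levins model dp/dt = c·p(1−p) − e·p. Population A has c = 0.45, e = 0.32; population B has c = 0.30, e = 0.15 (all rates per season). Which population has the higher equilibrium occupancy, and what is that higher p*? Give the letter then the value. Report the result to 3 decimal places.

B, 0.500

A: p*_A = 1 − 0.32/0.45 = 0.2889.
B: p*_B = 1 − 0.15/0.30 = 0.5000.
B is higher at 0.5000.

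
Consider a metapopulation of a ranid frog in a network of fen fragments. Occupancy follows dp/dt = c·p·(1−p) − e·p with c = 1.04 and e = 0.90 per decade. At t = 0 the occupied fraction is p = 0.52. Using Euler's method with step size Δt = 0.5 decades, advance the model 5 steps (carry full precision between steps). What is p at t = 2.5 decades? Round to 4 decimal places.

0.2627

Update rule: p ← p + [c·p·(1−p) − e·p]·Δt with Δt = 0.5.
step 1: Δp = -0.10421, p = 0.41579
step 2: Δp = -0.06079, p = 0.35500
step 3: Δp = -0.04068, p = 0.31432
step 4: Δp = -0.02937, p = 0.28494
step 5: Δp = -0.02227, p = 0.26267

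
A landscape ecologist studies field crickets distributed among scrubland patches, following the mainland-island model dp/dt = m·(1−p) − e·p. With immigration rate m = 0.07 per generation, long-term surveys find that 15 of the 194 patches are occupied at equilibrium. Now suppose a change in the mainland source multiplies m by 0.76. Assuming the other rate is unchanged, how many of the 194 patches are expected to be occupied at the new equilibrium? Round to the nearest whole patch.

12

Observed p* = 15/194 = 0.07732.
Balance m(1−p*) = e·p* gives e = m(1−p*)/p* = 0.07×0.92268/0.07732 = 0.83533.
New p* = m/(m+e) = 0.05320/(0.05320+0.83533) = 0.05987.
Expected occupied = 194 × 0.05987 = 11.61 ≈ 12.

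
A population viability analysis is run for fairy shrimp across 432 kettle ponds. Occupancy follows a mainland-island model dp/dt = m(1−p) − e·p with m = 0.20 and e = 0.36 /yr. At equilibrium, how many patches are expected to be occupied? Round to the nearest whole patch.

154

p* = m/(m+e) = 0.20/0.5600 = 0.3571.
Expected occupied patches = N × p* = 432 × 0.3571 = 154.29 ≈ 154.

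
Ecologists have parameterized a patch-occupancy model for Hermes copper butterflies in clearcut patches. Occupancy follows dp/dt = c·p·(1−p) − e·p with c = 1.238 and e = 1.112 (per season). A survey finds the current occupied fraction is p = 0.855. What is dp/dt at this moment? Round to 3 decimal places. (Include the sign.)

Colonization term: c·p·(1−p) = 1.238×0.855×0.1450 = 0.15348.
Extinction term: e·p = 0.95076.
dp/dt = 0.15348 − 0.95076 = -0.79728.

-0.797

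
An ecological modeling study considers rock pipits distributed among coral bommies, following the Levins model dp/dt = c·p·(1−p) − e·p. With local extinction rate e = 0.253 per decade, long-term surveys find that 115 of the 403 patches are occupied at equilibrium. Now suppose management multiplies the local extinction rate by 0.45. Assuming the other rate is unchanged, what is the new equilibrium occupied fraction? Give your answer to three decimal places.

Observed p* = 115/403 = 0.28536.
Balance c(1−p*) = e gives c = e/(1 − 0.28536) = 0.253/0.71464 = 0.35402.
New p* = 1 − e/c = 1 − 0.11385/0.35402 = 0.67841.

0.678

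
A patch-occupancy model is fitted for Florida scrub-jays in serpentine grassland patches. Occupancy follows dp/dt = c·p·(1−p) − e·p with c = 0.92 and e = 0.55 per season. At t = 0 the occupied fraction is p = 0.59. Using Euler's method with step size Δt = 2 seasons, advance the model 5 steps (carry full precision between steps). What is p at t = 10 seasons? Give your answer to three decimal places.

0.402

Update rule: p ← p + [c·p·(1−p) − e·p]·Δt with Δt = 2.
t = 2: p = 0.59000 + (-0.20390) = 0.38610
t = 4: p = 0.38610 + (+0.01142) = 0.39752
t = 6: p = 0.39752 + (+0.00341) = 0.40092
t = 8: p = 0.40092 + (+0.00092) = 0.40185
t = 10: p = 0.40185 + (+0.00024) = 0.40209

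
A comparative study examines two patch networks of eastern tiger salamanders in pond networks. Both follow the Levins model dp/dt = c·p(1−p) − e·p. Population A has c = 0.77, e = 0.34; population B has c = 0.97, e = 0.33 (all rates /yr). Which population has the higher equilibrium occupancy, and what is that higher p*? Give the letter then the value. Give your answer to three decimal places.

B, 0.660

A: p*_A = 1 − 0.34/0.77 = 0.5584.
B: p*_B = 1 − 0.33/0.97 = 0.6598.
B is higher at 0.6598.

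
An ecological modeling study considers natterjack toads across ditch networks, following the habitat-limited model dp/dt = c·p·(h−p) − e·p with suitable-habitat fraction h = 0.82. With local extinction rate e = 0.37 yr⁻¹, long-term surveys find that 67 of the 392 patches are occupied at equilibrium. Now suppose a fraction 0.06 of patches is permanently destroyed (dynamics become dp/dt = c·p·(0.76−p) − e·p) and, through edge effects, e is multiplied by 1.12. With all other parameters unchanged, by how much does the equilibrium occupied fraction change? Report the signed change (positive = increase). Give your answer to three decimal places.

Observed p* = 67/392 = 0.17092.
Balance c(h−p*) = e gives c = e/(0.82 − 0.17092) = 0.37/0.64908 = 0.57004.
New p* = 0.76 − e/c = 0.76 − 0.41440/0.57004 = 0.03303.
Δp* = 0.03303 − 0.17092 = -0.13789.

-0.138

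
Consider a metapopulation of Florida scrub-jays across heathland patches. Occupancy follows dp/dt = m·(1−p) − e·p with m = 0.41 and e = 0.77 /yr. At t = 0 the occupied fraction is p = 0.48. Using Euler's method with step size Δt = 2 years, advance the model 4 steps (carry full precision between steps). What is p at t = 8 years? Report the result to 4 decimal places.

0.8009

Update rule: p ← p + [m·(1−p) − e·p]·Δt with Δt = 2.
step 1: Δp = -0.31280, p = 0.16720
step 2: Δp = +0.42541, p = 0.59261
step 3: Δp = -0.57855, p = 0.01405
step 4: Δp = +0.78683, p = 0.80089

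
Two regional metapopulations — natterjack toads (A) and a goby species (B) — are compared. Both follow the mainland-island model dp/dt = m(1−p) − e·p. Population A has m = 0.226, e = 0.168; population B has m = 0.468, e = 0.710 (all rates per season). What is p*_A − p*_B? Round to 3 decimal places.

0.176

A: p*_A = m/(m+e) = 0.226/0.3940 = 0.5736.
B: p*_B = 0.468/1.1780 = 0.3973.
p*_A − p*_B = 0.5736 − 0.3973 = 0.1763.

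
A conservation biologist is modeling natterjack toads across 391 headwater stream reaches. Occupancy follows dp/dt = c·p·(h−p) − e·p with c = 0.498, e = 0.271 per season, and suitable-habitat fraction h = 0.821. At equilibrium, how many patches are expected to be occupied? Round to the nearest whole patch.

p* = h − e/c = 0.821 − 0.5442 = 0.2768.
Expected occupied patches = N × p* = 391 × 0.2768 = 108.24 ≈ 108.

108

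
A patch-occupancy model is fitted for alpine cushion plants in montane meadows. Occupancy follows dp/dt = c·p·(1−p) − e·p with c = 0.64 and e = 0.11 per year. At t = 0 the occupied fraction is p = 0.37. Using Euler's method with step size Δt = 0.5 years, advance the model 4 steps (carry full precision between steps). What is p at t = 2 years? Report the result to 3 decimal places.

Update rule: p ← p + [c·p·(1−p) − e·p]·Δt with Δt = 0.5.
  1  |  dp/dt·Δt = +0.054242  |  p_1 = 0.424242
  2  |  dp/dt·Δt = +0.054830  |  p_2 = 0.479072
  3  |  dp/dt·Δt = +0.053511  |  p_3 = 0.532583
  4  |  dp/dt·Δt = +0.050368  |  p_4 = 0.582951

0.583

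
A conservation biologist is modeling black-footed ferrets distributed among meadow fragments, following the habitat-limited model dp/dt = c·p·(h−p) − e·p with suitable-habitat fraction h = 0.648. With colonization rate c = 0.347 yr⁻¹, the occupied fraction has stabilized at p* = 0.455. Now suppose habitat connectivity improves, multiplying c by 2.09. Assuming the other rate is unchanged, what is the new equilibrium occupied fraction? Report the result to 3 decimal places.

Balance c(h−p*) = e gives e = 0.347×(0.648 − 0.45500) = 0.06697.
New p* = 0.648 − e/c = 0.648 − 0.06697/0.72523 = 0.55566.

0.556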